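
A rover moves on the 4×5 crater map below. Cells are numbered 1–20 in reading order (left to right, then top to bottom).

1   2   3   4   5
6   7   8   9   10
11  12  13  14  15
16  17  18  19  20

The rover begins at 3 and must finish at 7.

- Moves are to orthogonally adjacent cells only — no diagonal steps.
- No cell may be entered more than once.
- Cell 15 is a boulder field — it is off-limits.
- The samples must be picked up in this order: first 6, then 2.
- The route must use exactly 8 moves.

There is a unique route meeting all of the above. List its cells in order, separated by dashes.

3 - 8 - 13 - 12 - 11 - 6 - 1 - 2 - 7

The waypoints must appear in the order 6, 2, with no cell reused.
Route from 3: down 2 to 13, left 2 to 11, up 2 to 1, right 1 to 2, down 1 to 7 — 8 moves in all.
Check: order respected (6 at step 5, 2 at step 7); 8 moves as required.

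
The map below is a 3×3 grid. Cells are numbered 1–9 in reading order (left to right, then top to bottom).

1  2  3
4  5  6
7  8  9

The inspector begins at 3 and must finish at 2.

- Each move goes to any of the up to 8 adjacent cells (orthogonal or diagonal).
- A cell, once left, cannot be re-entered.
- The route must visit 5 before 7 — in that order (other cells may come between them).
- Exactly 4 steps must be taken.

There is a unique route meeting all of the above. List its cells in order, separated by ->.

3 -> 5 -> 7 -> 4 -> 2

The waypoints must appear in the order 5, 7, with no cell reused.
Route from 3: down-left 2 to 7, up 1 to 4, up-right 1 to 2 — 4 moves in all.
Check: order respected (5 at step 1, 7 at step 2); 4 moves as required.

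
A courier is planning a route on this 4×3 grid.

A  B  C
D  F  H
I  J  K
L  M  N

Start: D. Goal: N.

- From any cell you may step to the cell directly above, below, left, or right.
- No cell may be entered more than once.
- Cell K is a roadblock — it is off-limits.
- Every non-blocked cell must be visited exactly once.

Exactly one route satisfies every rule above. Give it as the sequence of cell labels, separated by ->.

D -> A -> B -> C -> H -> F -> J -> I -> L -> M -> N

Need to visit all 11 open cells exactly once, starting at D and ending at N.
Cell H has only two open neighbours (C and F), so the path must pass straight through it: one of those is the cell it's entered from and the other is where it exits.
Route from D: up to A, 2× right (reaching C), down to H, left to F, down to J, left to I, down to L, 2× right (reaching N) — 10 moves in all.
Check: all 11 open cells covered.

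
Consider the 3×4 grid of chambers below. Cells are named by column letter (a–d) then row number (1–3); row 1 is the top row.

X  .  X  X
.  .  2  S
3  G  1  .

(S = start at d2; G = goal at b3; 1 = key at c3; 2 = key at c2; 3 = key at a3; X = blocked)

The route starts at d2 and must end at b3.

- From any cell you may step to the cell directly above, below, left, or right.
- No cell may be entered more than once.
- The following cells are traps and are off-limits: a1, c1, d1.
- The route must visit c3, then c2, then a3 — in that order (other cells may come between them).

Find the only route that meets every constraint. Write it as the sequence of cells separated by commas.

The waypoints must appear in the order c3, c2, a3, with no cell reused.
Route from d2: down 1 to d3, left 1 to c3, up 1 to c2, left 2 to a2, down 1 to a3, right 1 to b3 — 7 moves in all.
Check: order respected (1 at step 2, 2 at step 3, 3 at step 6).

d2, d3, c3, c2, b2, a2, a3, b3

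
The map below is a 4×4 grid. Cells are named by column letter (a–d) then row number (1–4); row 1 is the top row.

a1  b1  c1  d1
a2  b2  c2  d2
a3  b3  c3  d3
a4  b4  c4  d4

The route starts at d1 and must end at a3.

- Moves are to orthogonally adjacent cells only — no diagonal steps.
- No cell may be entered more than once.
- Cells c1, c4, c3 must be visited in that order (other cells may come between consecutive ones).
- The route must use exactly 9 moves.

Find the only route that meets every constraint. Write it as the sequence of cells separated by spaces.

The waypoints must appear in the order c1, c4, c3, with no cell reused.
Route from d1: left 1 to c1, down 1 to c2, right 1 to d2, down 2 to d4, left 1 to c4, up 1 to c3, left 2 to a3 — 9 moves in all.
Check: order respected (c1 at step 1, c4 at step 6, c3 at step 7); 9 moves as required.

d1 c1 c2 d2 d3 d4 c4 c3 b3 a3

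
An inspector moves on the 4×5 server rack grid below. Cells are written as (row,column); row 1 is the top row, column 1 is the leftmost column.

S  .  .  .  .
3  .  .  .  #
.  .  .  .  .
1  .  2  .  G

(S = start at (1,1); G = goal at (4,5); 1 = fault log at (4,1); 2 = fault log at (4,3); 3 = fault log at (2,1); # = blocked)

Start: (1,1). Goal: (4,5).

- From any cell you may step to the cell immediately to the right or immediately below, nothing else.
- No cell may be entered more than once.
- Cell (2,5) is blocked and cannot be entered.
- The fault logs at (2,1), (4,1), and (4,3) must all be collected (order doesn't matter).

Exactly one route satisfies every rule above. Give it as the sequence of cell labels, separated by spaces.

(1,1) (2,1) (3,1) (4,1) (4,2) (4,3) (4,4) (4,5)

Moves only go right or down, so the column and row indices never decrease.
Route from (1,1): 3× down (reaching (4,1)), 4× right (reaching (4,5)) — 7 moves in all.
Check: all required cells visited.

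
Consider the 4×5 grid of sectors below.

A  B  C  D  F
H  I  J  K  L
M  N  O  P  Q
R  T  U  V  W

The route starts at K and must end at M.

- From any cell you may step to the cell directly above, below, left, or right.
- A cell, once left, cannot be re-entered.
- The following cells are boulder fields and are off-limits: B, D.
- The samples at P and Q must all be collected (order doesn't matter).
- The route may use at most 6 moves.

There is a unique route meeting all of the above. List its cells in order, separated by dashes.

Any route must reach P and Q and still end at M within 6 moves, so the order of the required stops is forced.
Route from K: right to L, down to Q, 4× left (reaching M) — 6 moves in all.
Check: all required cells visited; 6 ≤ 6 moves.

K - L - Q - P - O - N - M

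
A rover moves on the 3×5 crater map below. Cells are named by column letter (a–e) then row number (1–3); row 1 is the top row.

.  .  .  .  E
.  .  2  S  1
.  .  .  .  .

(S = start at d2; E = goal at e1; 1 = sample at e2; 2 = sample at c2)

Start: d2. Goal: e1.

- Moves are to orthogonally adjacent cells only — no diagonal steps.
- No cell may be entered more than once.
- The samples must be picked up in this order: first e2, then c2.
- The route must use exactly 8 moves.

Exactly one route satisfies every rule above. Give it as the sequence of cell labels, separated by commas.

The waypoints must appear in the order e2, c2, with no cell reused.
Route from d2: right to e2, down to e3, 2× left (reaching c3), 2× up (reaching c1), 2× right (reaching e1) — 8 moves in all.
Check: order respected (1 at step 1, 2 at step 5); 8 moves as required.

d2, e2, e3, d3, c3, c2, c1, d1, e1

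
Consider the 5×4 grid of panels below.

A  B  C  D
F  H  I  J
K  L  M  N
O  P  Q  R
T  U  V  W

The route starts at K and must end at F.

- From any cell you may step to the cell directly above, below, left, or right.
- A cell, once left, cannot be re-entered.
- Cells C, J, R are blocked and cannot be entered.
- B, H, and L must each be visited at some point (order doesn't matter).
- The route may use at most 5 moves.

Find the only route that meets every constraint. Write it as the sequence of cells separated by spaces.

K L H B A F

Any route must reach B, H, and L and still end at F within 5 moves, so the order of the required stops is forced.
Route from K: right 1 to L, up 2 to B, left 1 to A, down 1 to F — 5 moves in all.
Check: all required cells visited; 5 ≤ 5 moves.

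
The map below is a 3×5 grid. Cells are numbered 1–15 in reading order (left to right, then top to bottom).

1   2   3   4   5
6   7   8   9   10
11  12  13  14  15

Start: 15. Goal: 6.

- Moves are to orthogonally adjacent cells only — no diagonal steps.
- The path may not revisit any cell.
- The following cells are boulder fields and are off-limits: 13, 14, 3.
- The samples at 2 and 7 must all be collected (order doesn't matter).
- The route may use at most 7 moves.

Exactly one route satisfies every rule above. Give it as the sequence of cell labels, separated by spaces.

The budget equals the shortest possible length, so every move has to be on a shortest route through the required cells.
Route from 15: up 1 to 10, left 3 to 7, up 1 to 2, left 1 to 1, down 1 to 6 — 7 moves in all.
Check: all required cells visited; 7 ≤ 7 moves.

15 10 9 8 7 2 1 6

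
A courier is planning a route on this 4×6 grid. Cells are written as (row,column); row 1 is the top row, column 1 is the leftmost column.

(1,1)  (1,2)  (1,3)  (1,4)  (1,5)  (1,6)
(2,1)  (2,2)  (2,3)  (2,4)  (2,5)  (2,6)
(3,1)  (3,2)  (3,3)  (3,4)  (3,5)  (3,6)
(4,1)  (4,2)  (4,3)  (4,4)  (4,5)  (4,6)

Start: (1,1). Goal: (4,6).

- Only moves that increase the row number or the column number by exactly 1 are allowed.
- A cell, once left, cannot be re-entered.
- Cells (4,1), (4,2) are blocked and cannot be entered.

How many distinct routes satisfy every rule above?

52

A right/down-only route from (1,1) to (4,6) makes exactly 3 down-moves and 5 right-moves in some order.
With no other constraints that would be C(8,3) = 56 routes.
Subtract routes through each blocked cell (inclusion–exclusion for overlaps): − through (4,1): 1 − through (4,2): 4 + through (4,1)&(4,2): 1 → 52.
That gives 52 routes.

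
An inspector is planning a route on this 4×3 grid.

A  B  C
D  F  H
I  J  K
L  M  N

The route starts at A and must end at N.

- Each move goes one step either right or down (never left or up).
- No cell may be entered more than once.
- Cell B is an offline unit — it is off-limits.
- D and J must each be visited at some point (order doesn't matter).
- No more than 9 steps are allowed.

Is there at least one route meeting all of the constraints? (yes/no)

yes

One route that works: A → D → I → J → M → N.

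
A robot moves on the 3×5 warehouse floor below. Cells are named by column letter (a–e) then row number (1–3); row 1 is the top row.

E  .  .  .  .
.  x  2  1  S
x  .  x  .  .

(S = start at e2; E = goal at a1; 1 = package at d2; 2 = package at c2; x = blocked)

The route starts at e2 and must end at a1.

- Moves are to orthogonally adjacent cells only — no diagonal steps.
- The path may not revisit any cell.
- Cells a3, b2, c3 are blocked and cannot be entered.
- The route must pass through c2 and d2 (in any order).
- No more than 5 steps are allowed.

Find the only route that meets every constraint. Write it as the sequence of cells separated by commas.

Any route must reach c2 and d2 and still end at a1 within 5 moves, so the order of the required stops is forced.
Route from e2: 2× left (reaching c2), up to c1, 2× left (reaching a1) — 5 moves in all.
Check: all required cells visited; 5 ≤ 5 moves.

e2, d2, c2, c1, b1, a1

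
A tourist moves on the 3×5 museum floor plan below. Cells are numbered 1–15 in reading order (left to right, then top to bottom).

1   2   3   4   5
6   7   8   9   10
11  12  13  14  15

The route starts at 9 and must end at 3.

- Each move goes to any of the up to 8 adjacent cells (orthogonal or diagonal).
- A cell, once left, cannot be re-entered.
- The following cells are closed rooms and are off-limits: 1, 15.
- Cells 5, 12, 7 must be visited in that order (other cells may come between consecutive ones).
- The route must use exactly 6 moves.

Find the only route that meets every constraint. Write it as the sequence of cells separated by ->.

The waypoints must appear in the order 5, 12, 7, with no cell reused.
Route from 9: up-right 1 to 5, left 1 to 4, down-left 2 to 12, up 1 to 7, up-right 1 to 3 — 6 moves in all.
Check: order respected (5 at step 1, 12 at step 4, 7 at step 5); 6 moves as required.

9 -> 5 -> 4 -> 8 -> 12 -> 7 -> 3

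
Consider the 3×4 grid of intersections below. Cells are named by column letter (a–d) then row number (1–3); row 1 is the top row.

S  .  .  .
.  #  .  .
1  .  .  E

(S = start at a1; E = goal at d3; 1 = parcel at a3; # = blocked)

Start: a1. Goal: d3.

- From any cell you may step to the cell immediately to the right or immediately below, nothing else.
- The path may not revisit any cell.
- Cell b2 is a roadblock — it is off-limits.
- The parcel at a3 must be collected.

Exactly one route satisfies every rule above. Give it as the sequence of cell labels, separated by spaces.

Moves only go right or down, so the column and row indices never decrease.
Route from a1: 2× down (reaching a3), 3× right (reaching d3) — 5 moves in all.
Check: all required cells visited.

a1 a2 a3 b3 c3 d3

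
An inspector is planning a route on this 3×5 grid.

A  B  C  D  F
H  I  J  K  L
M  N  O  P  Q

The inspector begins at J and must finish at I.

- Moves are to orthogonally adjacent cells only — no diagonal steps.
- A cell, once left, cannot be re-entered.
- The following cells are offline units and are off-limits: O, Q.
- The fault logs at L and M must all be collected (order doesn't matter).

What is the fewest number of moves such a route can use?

11

Any route passes through L and M in some order between J and I. Summing Manhattan distances along each leg and taking the cheapest ordering (J → L → M → I) gives a lower bound of 2 + 5 + 2 = 9 moves.
The shortest route satisfying every rule uses 11 moves: J → K → L → F → D → C → B → A → H → M → N → I.
The bound of 9 isn't tight here; checking systematically, no route of length 9 through 10 satisfies every constraint, so 11 is the minimum.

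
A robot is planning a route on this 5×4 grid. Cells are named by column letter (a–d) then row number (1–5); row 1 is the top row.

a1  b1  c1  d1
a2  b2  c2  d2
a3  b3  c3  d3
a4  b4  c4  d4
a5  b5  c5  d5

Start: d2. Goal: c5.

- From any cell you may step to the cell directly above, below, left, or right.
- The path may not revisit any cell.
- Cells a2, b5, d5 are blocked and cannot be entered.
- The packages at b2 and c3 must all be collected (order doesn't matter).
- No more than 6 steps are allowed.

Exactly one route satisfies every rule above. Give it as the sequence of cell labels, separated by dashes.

d2 - c2 - b2 - b3 - c3 - c4 - c5

The 6-move cap with required stops at b2, c3 leaves no slack for detours.
Route from d2: 2× left (reaching b2), down to b3, right to c3, 2× down (reaching c5) — 6 moves in all.
Check: all required cells visited; 6 ≤ 6 moves.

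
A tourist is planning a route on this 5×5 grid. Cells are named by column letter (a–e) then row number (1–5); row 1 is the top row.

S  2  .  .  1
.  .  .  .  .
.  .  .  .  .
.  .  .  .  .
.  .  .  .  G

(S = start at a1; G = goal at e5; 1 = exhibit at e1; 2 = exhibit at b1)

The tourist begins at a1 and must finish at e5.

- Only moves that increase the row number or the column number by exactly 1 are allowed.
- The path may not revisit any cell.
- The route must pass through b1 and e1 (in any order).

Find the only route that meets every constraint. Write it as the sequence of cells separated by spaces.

a1 b1 c1 d1 e1 e2 e3 e4 e5

Moves only go right or down, so the column and row indices never decrease.
Route from a1: 4× right (reaching e1), 4× down (reaching e5) — 8 moves in all.
Check: all required cells visited.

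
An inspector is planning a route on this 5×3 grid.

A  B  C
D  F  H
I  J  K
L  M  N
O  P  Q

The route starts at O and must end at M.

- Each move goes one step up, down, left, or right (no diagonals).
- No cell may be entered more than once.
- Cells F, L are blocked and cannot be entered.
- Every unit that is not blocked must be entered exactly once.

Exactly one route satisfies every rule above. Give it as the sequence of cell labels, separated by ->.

Need to visit all 13 open cells exactly once, starting at O and ending at M.
Cell D has only two open neighbours (A and I), so the path must pass straight through it: one of those is the cell it's entered from and the other is where it exits.
Route from O: right 2 to Q, up 4 to C, left 2 to A, down 2 to I, right 1 to J, down 1 to M — 12 moves in all.
Check: all 13 open cells covered.

O -> P -> Q -> N -> K -> H -> C -> B -> A -> D -> I -> J -> M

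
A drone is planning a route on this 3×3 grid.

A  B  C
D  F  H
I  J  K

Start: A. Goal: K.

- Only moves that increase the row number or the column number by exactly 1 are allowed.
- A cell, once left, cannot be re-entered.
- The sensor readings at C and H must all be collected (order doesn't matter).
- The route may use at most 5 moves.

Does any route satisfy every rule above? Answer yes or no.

One route that works: A → B → C → H → K.

yes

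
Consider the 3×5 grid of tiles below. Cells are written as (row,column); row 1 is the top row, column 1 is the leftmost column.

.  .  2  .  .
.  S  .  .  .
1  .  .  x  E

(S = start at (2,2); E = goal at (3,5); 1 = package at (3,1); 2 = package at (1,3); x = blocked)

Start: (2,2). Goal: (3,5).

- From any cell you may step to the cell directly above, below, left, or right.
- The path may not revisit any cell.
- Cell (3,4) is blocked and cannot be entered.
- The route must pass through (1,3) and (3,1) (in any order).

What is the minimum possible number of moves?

Any route passes through (1,3) and (3,1) in some order between (2,2) and (3,5). Summing Manhattan distances along each leg and taking the cheapest ordering ((2,2) → (3,1) → (1,3) → (3,5)) gives a lower bound of 2 + 4 + 4 = 10 moves.
A route of 10 moves achieves this: (2,2) → (3,2) → (3,1) → (2,1) → (1,1) → (1,2) → (1,3) → (2,3) → (2,4) → (2,5) → (3,5).
Since 10 matches the lower bound, it is optimal.

10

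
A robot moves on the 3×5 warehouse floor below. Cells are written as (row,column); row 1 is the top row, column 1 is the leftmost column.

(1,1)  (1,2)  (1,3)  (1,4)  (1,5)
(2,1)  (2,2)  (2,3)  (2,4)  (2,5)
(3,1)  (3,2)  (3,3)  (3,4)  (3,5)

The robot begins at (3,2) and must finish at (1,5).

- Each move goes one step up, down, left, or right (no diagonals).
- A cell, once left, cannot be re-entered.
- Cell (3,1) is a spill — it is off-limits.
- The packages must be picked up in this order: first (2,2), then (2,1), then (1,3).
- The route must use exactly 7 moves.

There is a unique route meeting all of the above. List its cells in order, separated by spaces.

(3,2) (2,2) (2,1) (1,1) (1,2) (1,3) (1,4) (1,5)

The waypoints must appear in the order (2,2), (2,1), (1,3), with no cell reused.
Route from (3,2): up to (2,2), left to (2,1), up to (1,1), 4× right (reaching (1,5)) — 7 moves in all.
Check: order respected ((2,2) at step 1, (2,1) at step 2, (1,3) at step 5); 7 moves as required.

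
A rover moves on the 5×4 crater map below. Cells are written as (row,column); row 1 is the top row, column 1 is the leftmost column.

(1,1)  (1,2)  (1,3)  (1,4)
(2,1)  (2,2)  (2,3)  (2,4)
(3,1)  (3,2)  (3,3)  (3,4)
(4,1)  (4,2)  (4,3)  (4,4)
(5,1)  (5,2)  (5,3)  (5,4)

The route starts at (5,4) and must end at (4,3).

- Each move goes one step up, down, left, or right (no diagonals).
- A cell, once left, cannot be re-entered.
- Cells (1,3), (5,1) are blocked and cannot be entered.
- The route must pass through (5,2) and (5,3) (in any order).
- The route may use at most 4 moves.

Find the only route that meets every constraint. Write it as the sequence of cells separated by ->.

The budget equals the shortest possible length, so every move has to be on a shortest route through the required cells.
Route from (5,4): 2× left (reaching (5,2)), up to (4,2), right to (4,3) — 4 moves in all.
Check: all required cells visited; 4 ≤ 4 moves.

(5,4) -> (5,3) -> (5,2) -> (4,2) -> (4,3)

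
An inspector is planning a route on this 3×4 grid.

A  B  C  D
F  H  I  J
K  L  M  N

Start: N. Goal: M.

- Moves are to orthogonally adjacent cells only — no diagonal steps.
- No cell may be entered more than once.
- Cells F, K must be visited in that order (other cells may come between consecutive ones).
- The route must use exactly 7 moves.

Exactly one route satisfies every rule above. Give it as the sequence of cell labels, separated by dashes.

The waypoints must appear in the order F, K, with no cell reused.
Route from N: up 1 to J, left 3 to F, down 1 to K, right 2 to M — 7 moves in all.
Check: order respected (F at step 4, K at step 5); 7 moves as required.

N - J - I - H - F - K - L - M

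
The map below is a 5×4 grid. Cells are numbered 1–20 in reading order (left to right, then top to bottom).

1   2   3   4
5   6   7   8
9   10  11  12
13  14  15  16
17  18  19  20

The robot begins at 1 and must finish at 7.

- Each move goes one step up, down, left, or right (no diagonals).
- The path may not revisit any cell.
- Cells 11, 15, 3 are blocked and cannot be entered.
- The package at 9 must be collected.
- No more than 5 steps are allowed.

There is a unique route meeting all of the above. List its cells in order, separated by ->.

1 -> 5 -> 9 -> 10 -> 6 -> 7

Any route must reach 9 and still end at 7 within 5 moves, so the order of the required stops is forced.
Route from 1: down 2 to 9, right 1 to 10, up 1 to 6, right 1 to 7 — 5 moves in all.
Check: all required cells visited; 5 ≤ 5 moves.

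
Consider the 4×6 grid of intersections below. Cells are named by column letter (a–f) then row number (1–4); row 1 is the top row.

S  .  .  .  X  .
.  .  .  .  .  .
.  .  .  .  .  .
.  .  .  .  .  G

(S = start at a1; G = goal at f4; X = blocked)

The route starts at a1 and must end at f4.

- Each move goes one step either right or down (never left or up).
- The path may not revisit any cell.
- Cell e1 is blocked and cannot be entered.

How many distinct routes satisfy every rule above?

52

A right/down-only route from a1 to f4 makes exactly 3 down-moves and 5 right-moves in some order.
With no other constraints that would be C(8,3) = 56 routes.
Subtract routes through each blocked cell (inclusion–exclusion for overlaps): − through e1: 4 → 52.
That gives 52 routes.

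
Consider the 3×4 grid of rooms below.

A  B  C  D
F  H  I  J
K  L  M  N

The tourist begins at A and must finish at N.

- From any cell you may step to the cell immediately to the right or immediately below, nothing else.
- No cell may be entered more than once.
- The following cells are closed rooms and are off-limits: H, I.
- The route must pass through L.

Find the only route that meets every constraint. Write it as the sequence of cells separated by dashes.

A - F - K - L - M - N

Moves only go right or down, so the column and row indices never decrease.
Route from A: down 2 to K, right 3 to N — 5 moves in all.
Check: all required cells visited.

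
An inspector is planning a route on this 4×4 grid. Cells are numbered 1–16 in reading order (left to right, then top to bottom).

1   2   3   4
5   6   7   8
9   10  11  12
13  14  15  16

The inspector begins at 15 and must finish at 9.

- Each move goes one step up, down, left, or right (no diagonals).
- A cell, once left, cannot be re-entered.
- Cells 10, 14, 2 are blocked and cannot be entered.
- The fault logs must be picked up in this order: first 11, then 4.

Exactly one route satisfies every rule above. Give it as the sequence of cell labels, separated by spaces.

15 11 12 8 4 3 7 6 5 9

The waypoints must appear in the order 11, 4, with no cell reused.
Route from 15: up 1 to 11, right 1 to 12, up 2 to 4, left 1 to 3, down 1 to 7, left 2 to 5, down 1 to 9 — 9 moves in all.
Check: order respected (11 at step 1, 4 at step 4).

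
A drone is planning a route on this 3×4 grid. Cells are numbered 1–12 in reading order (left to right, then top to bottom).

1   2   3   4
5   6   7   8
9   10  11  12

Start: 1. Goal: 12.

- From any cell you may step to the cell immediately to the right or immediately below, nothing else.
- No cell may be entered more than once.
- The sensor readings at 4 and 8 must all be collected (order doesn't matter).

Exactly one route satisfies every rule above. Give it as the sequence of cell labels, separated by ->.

1 -> 2 -> 3 -> 4 -> 8 -> 12

Moves only go right or down, so the column and row indices never decrease.
Route from 1: 3× right (reaching 4), 2× down (reaching 12) — 5 moves in all.
Check: all required cells visited.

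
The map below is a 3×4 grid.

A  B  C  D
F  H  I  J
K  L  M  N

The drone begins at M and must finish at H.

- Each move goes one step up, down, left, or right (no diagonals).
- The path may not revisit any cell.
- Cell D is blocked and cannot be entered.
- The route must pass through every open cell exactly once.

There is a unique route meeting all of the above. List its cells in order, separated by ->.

M -> N -> J -> I -> C -> B -> A -> F -> K -> L -> H

Need to visit all 11 open cells exactly once, starting at M and ending at H.
Cell K has only two open neighbours (F and L), so the path must pass straight through it: one of those is the cell it's entered from and the other is where it exits.
Route from M: right to N, up to J, left to I, up to C, 2× left (reaching A), 2× down (reaching K), right to L, up to H — 10 moves in all.
Check: all 11 open cells covered.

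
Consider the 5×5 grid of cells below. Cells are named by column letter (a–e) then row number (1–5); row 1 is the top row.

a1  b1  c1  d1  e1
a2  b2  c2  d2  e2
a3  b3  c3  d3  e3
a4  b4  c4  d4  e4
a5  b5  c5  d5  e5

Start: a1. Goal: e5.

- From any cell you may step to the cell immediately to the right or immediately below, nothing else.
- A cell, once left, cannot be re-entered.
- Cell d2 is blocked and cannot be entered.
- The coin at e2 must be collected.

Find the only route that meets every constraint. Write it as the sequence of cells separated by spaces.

a1 b1 c1 d1 e1 e2 e3 e4 e5

Moves only go right or down, so the column and row indices never decrease.
Route from a1: right 4 to e1, down 4 to e5 — 8 moves in all.
Check: all required cells visited.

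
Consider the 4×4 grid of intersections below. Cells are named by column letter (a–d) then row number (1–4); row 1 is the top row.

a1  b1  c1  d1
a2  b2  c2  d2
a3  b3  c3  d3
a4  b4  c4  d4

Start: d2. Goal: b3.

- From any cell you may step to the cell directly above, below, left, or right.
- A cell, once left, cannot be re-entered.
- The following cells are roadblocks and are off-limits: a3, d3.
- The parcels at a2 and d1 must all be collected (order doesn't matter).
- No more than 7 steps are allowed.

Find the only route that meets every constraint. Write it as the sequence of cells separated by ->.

The budget equals the shortest possible length, so every move has to be on a shortest route through the required cells.
Route from d2: up 1 to d1, left 3 to a1, down 1 to a2, right 1 to b2, down 1 to b3 — 7 moves in all.
Check: all required cells visited; 7 ≤ 7 moves.

d2 -> d1 -> c1 -> b1 -> a1 -> a2 -> b2 -> b3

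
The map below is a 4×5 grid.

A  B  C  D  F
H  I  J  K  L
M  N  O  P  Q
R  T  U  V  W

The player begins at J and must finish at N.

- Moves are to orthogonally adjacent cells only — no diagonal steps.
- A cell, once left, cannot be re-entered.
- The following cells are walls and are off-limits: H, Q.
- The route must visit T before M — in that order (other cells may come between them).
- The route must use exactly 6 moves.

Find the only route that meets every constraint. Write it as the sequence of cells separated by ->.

The waypoints must appear in the order T, M, with no cell reused.
Route from J: 2× down (reaching U), 2× left (reaching R), up to M, right to N — 6 moves in all.
Check: order respected (T at step 3, M at step 5); 6 moves as required.

J -> O -> U -> T -> R -> M -> N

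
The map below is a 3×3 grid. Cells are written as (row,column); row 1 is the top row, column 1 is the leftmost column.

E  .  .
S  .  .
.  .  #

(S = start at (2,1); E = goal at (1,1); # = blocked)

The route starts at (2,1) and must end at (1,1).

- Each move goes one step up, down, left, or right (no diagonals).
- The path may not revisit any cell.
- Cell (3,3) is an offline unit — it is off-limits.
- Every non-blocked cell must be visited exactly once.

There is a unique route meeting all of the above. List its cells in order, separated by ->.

(2,1) -> (3,1) -> (3,2) -> (2,2) -> (2,3) -> (1,3) -> (1,2) -> (1,1)

Need to visit all 8 open cells exactly once, starting at (2,1) and ending at (1,1).
Cell (2,3) has only two open neighbours ((1,3) and (2,2)), so the path must pass straight through it: one of those is the cell it's entered from and the other is where it exits.
Route from (2,1): down to (3,1), right to (3,2), up to (2,2), right to (2,3), up to (1,3), 2× left (reaching (1,1)) — 7 moves in all.
Check: all 8 open cells covered.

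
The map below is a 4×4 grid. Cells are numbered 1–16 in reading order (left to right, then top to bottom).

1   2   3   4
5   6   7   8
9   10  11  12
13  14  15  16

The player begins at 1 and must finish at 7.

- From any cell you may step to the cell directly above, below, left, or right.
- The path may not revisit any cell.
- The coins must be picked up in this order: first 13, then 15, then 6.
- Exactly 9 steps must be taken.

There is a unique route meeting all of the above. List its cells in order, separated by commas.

1, 5, 9, 13, 14, 15, 11, 10, 6, 7

The waypoints must appear in the order 13, 15, 6, with no cell reused.
Route from 1: 3× down (reaching 13), 2× right (reaching 15), up to 11, left to 10, up to 6, right to 7 — 9 moves in all.
Check: order respected (13 at step 3, 15 at step 5, 6 at step 8); 9 moves as required.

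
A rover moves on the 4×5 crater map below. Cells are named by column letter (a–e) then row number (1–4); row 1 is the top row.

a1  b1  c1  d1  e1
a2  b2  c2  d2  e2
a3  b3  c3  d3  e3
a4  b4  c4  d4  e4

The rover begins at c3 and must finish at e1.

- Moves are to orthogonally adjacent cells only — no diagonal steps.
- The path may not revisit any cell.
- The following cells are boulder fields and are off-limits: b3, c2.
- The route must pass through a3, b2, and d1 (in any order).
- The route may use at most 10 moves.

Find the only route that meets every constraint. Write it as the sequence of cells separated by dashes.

The budget equals the shortest possible length, so every move has to be on a shortest route through the required cells.
Route from c3: down to c4, 2× left (reaching a4), 2× up (reaching a2), right to b2, up to b1, 3× right (reaching e1) — 10 moves in all.
Check: all required cells visited; 10 ≤ 10 moves.

c3 - c4 - b4 - a4 - a3 - a2 - b2 - b1 - c1 - d1 - e1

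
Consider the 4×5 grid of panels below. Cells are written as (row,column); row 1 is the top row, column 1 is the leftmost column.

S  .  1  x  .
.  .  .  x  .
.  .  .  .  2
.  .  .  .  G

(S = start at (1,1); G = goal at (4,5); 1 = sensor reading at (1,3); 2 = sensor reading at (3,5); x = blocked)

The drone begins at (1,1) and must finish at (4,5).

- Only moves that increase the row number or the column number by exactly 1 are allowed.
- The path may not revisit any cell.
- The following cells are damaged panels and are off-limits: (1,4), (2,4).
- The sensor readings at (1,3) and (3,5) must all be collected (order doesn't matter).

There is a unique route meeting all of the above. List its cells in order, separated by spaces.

Moves only go right or down, so the column and row indices never decrease.
Route from (1,1): right 2 to (1,3), down 2 to (3,3), right 2 to (3,5), down 1 to (4,5) — 7 moves in all.
Check: all required cells visited.

(1,1) (1,2) (1,3) (2,3) (3,3) (3,4) (3,5) (4,5)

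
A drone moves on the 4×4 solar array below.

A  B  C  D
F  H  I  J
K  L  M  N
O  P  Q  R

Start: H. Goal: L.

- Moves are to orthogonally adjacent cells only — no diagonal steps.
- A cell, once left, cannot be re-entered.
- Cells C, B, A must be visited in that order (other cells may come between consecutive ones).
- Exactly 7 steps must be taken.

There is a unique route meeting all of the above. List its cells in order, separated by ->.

H -> I -> C -> B -> A -> F -> K -> L

The waypoints must appear in the order C, B, A, with no cell reused.
Route from H: right 1 to I, up 1 to C, left 2 to A, down 2 to K, right 1 to L — 7 moves in all.
Check: order respected (C at step 2, B at step 3, A at step 4); 7 moves as required.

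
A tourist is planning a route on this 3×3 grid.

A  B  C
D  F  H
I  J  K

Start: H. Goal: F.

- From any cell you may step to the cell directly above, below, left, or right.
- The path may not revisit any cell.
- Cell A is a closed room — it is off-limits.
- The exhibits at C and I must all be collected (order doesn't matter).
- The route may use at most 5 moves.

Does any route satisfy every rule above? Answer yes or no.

Even ignoring the no-revisit rule, getting from H to F, taking the cheapest ordering H → C → I → F needs at least 1 + 4 + 2 = 7 moves (Manhattan distance per leg), which exceeds the 5-move limit.

no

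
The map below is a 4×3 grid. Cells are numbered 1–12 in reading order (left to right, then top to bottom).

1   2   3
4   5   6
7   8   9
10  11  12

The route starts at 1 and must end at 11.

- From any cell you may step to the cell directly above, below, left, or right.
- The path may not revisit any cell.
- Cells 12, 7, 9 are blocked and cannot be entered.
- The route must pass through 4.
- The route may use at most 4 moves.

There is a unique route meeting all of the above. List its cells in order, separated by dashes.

1 - 4 - 5 - 8 - 11

Any route must reach 4 and still end at 11 within 4 moves, so the order of the required stops is forced.
Route from 1: down to 4, right to 5, 2× down (reaching 11) — 4 moves in all.
Check: all required cells visited; 4 ≤ 4 moves.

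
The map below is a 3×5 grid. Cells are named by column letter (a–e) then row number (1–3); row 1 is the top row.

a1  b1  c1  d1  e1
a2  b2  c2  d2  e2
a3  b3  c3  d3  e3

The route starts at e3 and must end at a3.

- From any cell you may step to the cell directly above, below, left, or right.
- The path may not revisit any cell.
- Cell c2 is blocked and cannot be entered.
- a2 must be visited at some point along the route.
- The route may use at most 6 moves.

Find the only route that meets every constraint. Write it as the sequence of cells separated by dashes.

e3 - d3 - c3 - b3 - b2 - a2 - a3

Any route must reach a2 and still end at a3 within 6 moves, so the order of the required stops is forced.
Route from e3: left 3 to b3, up 1 to b2, left 1 to a2, down 1 to a3 — 6 moves in all.
Check: all required cells visited; 6 ≤ 6 moves.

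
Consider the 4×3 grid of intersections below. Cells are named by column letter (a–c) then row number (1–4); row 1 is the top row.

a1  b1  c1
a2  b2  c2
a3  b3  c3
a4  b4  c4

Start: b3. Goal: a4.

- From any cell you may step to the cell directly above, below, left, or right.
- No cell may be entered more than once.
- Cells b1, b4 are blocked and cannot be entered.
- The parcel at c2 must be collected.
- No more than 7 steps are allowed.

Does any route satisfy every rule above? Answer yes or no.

One route that works: b3 → c3 → c2 → b2 → a2 → a3 → a4.

yes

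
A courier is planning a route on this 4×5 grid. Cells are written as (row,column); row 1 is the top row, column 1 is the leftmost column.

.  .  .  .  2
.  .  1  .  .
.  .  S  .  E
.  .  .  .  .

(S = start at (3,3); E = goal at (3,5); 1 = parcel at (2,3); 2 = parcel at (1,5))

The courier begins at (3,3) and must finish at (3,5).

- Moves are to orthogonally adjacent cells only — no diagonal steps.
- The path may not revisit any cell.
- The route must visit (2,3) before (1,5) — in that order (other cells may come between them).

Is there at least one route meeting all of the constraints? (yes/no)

yes

One route that works: (3,3) → (2,3) → (1,3) → (1,4) → (1,5) → (2,5) → (3,5).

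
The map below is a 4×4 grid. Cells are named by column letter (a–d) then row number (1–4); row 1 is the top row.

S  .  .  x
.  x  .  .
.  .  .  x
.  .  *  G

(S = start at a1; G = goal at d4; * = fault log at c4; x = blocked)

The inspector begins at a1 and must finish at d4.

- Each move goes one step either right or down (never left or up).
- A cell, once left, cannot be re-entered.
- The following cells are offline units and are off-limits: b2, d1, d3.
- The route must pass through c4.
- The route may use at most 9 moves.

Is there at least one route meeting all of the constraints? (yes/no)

One route that works: a1 → a2 → a3 → a4 → b4 → c4 → d4.

yes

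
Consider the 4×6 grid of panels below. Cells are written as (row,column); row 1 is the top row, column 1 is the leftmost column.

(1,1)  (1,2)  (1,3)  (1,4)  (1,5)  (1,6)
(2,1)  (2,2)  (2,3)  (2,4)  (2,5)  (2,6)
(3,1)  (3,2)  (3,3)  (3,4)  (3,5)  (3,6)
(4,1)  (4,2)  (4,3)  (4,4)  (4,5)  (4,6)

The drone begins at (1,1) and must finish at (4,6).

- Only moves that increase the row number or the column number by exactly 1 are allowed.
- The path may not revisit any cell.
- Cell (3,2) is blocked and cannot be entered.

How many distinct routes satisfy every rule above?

A right/down-only route from (1,1) to (4,6) makes exactly 3 down-moves and 5 right-moves in some order.
With no other constraints that would be C(8,3) = 56 routes.
Subtract routes through each blocked cell (inclusion–exclusion for overlaps): − through (3,2): 15 → 41.
That gives 41 routes.

41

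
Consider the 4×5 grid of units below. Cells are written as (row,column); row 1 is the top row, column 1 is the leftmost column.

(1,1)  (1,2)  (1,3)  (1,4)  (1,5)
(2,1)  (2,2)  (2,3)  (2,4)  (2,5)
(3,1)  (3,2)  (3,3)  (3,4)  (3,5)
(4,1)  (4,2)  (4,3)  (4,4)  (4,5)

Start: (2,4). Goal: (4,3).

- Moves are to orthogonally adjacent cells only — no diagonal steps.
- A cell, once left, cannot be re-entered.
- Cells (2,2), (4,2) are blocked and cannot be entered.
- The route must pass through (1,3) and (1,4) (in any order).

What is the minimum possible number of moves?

Any route passes through (1,3) and (1,4) in some order between (2,4) and (4,3). Summing Manhattan distances along each leg and taking the cheapest ordering ((2,4) → (1,4) → (1,3) → (4,3)) gives a lower bound of 1 + 1 + 3 = 5 moves.
A route of 5 moves achieves this: (2,4) → (1,4) → (1,3) → (2,3) → (3,3) → (4,3).
Since 5 matches the lower bound, it is optimal.

5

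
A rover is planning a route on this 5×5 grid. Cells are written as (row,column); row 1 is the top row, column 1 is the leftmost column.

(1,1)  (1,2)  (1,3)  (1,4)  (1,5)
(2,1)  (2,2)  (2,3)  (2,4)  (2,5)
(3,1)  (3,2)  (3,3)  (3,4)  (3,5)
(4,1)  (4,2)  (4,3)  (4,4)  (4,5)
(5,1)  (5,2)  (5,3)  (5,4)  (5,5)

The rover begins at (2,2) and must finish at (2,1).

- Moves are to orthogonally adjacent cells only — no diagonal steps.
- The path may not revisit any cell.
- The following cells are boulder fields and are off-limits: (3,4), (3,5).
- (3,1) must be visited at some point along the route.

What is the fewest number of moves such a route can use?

Any route passes through (3,1) somewhere between (2,2) and (2,1). Summing Manhattan distances along the two legs ((2,2) → (3,1) → (2,1)) gives a lower bound of 2 + 1 = 3 moves.
A route of 3 moves achieves this: (2,2) → (3,2) → (3,1) → (2,1).
Since 3 matches the lower bound, it is optimal.

3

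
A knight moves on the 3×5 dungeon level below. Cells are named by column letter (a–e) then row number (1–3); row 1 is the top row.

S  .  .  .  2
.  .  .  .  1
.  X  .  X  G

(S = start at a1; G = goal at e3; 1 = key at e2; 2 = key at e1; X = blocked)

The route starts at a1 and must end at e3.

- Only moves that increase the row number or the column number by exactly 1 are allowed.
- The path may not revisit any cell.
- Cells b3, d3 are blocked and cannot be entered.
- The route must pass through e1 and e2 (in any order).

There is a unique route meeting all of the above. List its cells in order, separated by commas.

Moves only go right or down, so the column and row indices never decrease.
Route from a1: 4× right (reaching e1), 2× down (reaching e3) — 6 moves in all.
Check: all required cells visited.

a1, b1, c1, d1, e1, e2, e3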